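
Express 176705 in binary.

Using repeated division by 2:
176705 ÷ 2 = 88352 remainder 1
88352 ÷ 2 = 44176 remainder 0
44176 ÷ 2 = 22088 remainder 0
22088 ÷ 2 = 11044 remainder 0
11044 ÷ 2 = 5522 remainder 0
5522 ÷ 2 = 2761 remainder 0
2761 ÷ 2 = 1380 remainder 1
1380 ÷ 2 = 690 remainder 0
690 ÷ 2 = 345 remainder 0
345 ÷ 2 = 172 remainder 1
172 ÷ 2 = 86 remainder 0
86 ÷ 2 = 43 remainder 0
43 ÷ 2 = 21 remainder 1
21 ÷ 2 = 10 remainder 1
10 ÷ 2 = 5 remainder 0
5 ÷ 2 = 2 remainder 1
2 ÷ 2 = 1 remainder 0
1 ÷ 2 = 0 remainder 1
Reading remainders bottom to top: 101011001001000001



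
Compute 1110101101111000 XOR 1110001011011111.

XOR: 1 when bits differ
  1110101101111000
^ 1110001011011111
------------------
  0000100110100111
Decimal: 60280 ^ 58079 = 2471



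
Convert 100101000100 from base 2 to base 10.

Sum of powers of 2 for each 1-bit:
2^2 + 2^6 + 2^8 + 2^11
= 4 + 64 + 256 + 2048
= 2372



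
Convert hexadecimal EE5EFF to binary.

Convert each hex digit to 4 bits:
  E = 1110
  E = 1110
  5 = 0101
  E = 1110
  F = 1111
  F = 1111
Concatenate: 111011100101111011111111



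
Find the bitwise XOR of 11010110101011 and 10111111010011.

XOR: 1 when bits differ
  11010110101011
^ 10111111010011
----------------
  01101001111000
Decimal: 13739 ^ 12243 = 6776



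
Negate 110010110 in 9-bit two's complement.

Original (sign bit 1, negative): 110010110
Step 1 - Invert all bits: 001101001
Step 2 - Add 1: 001101010
Verification: 110010110 + 001101010 = 1000000000; discarding the end carry (carry out of the top bit) leaves the 9-bit value 000000000, as required for x + (-x)



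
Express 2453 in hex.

Using repeated division by 16 (digits 10–15 are A–F):
2453 ÷ 16 = 153 remainder 5
153 ÷ 16 = 9 remainder 9
9 ÷ 16 = 0 remainder 9
Reading remainders bottom to top: 995



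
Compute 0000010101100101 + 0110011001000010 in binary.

Add column by column from the right: bit + bit + carry-in; write the sum mod 2, carry 1 when the sum is 2 or 3.
carry:  0000100010000000
        0000010101100101
+       0110011001000010
------------------------
       00110101110100111
(the carry out of the leftmost column, 0, becomes the leading bit)
Decimal check:
  0000010101100101 = 1024 + 256 + 64 + 32 + 4 + 1 = 1381
  0110011001000010 = 16384 + 8192 + 1024 + 512 + 64 + 2 = 26178
  1381 + 26178 = 27559, and 00110101110100111 = 16384 + 8192 + 2048 + 512 + 256 + 128 + 32 + 4 + 2 + 1 = 27559 ✓



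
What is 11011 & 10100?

AND: 1 only when both bits are 1
  11011
& 10100
-------
  10000
Decimal: 27 & 20 = 16



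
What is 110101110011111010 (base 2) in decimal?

Sum of powers of 2 for each 1-bit:
2^1 + 2^3 + 2^4 + 2^5 + 2^6 + 2^7 + 2^10 + 2^11 + 2^12 + 2^14 + 2^16 + 2^17
= 2 + 8 + 16 + 32 + 64 + 128 + 1024 + 2048 + 4096 + 16384 + 65536 + 131072
= 220410



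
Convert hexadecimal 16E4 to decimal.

Expand by place value (powers of 16):
Digit values: E = 14
16E4 = 1 × 16^3 + 6 × 16^2 + 14 × 16^1 + 4 × 16^0
= 1 × 4096 + 6 × 256 + 14 × 16 + 4 × 1
= 4096 + 1536 + 224 + 4
= 5860



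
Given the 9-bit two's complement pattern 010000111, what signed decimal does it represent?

Binary: 010000111
Sign bit: 0 (non-negative)
Read directly as an unsigned value:
010000111 = 128 + 4 + 2 + 1 = 135
Value: 135



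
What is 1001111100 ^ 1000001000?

XOR: 1 when bits differ
  1001111100
^ 1000001000
------------
  0001110100
Decimal: 636 ^ 520 = 116



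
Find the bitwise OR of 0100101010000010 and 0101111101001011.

OR: 1 when either bit is 1
  0100101010000010
| 0101111101001011
------------------
  0101111111001011
Decimal: 19074 | 24395 = 24523



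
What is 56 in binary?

Using repeated division by 2:
56 ÷ 2 = 28 remainder 0
28 ÷ 2 = 14 remainder 0
14 ÷ 2 = 7 remainder 0
7 ÷ 2 = 3 remainder 1
3 ÷ 2 = 1 remainder 1
1 ÷ 2 = 0 remainder 1
Reading remainders bottom to top: 111000



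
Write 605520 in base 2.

Using repeated division by 2:
605520 ÷ 2 = 302760 remainder 0
302760 ÷ 2 = 151380 remainder 0
151380 ÷ 2 = 75690 remainder 0
75690 ÷ 2 = 37845 remainder 0
37845 ÷ 2 = 18922 remainder 1
18922 ÷ 2 = 9461 remainder 0
9461 ÷ 2 = 4730 remainder 1
4730 ÷ 2 = 2365 remainder 0
2365 ÷ 2 = 1182 remainder 1
1182 ÷ 2 = 591 remainder 0
591 ÷ 2 = 295 remainder 1
295 ÷ 2 = 147 remainder 1
147 ÷ 2 = 73 remainder 1
73 ÷ 2 = 36 remainder 1
36 ÷ 2 = 18 remainder 0
18 ÷ 2 = 9 remainder 0
9 ÷ 2 = 4 remainder 1
4 ÷ 2 = 2 remainder 0
2 ÷ 2 = 1 remainder 0
1 ÷ 2 = 0 remainder 1
Reading remainders bottom to top: 10010011110101010000



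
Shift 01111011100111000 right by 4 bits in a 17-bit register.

Original: 01111011100111000 (decimal 63288)
Shift right by 4 positions
Drop the 4 low bits; fill with zeros on the left
Result: 00000111101110011 (decimal 3955)
Equivalent: 63288 >> 4 = 63288 ÷ 2^4 = 3955



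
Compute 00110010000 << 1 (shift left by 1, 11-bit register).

Original: 00110010000 (decimal 400)
Shift left by 1 position
Append 1 zero on the right
Result: 01100100000 (decimal 800)
Equivalent: 400 << 1 = 400 × 2^1 = 800



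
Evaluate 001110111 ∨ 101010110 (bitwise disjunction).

OR: 1 when either bit is 1
  001110111
| 101010110
-----------
  101110111
Decimal: 119 | 342 = 375



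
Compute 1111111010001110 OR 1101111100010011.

OR: 1 when either bit is 1
  1111111010001110
| 1101111100010011
------------------
  1111111110011111
Decimal: 65166 | 57107 = 65439



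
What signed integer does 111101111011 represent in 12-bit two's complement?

Binary: 111101111011
Sign bit: 1 (negative)
Invert: 000010000100
Add 1:  000010000101
Magnitude: 000010000101 = 128 + 4 + 1 = 133
Value: -133



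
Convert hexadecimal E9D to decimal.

Expand by place value (powers of 16):
Digit values: E = 14, D = 13
E9D = 14 × 16^2 + 9 × 16^1 + 13 × 16^0
= 14 × 256 + 9 × 16 + 13 × 1
= 3584 + 144 + 13
= 3741



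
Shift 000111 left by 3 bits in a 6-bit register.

Original: 000111 (decimal 7)
Shift left by 3 positions
Append 3 zeros on the right
Result: 111000 (decimal 56)
Equivalent: 7 << 3 = 7 × 2^3 = 56



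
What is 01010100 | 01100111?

OR: 1 when either bit is 1
  01010100
| 01100111
----------
  01110111
Decimal: 84 | 103 = 119



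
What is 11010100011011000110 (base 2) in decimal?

Sum of powers of 2 for each 1-bit:
2^1 + 2^2 + 2^6 + 2^7 + 2^9 + 2^10 + 2^14 + 2^16 + 2^18 + 2^19
= 2 + 4 + 64 + 128 + 512 + 1024 + 16384 + 65536 + 262144 + 524288
= 870086



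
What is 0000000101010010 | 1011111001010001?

OR: 1 when either bit is 1
  0000000101010010
| 1011111001010001
------------------
  1011111101010011
Decimal: 338 | 48721 = 48979



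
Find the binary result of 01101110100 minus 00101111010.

Method 1 - Direct subtraction (column by column from the right: bit − bit − borrow-in; if negative, add 2 and borrow 1 from the next column):
borrow: 01111110100
        01101110100
-       00101111010
-------------------
        00111111010

Method 2 - Add two's complement:
Two's complement of 00101111010: invert → 11010000101, add 1 → 11010000110
  01101110100
+ 11010000110
-------------
 100111111010  (end carry out of the top bit = 1)
Discarding the end carry: 00111111010
Decimal check:
  01101110100 = 512 + 256 + 64 + 32 + 16 + 4 = 884
  00101111010 = 256 + 64 + 32 + 16 + 8 + 2 = 378
  884 - 378 = 506, and 00111111010 = 256 + 128 + 64 + 32 + 16 + 8 + 2 = 506 ✓



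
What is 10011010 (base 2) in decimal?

Sum of powers of 2 for each 1-bit:
2^1 + 2^3 + 2^4 + 2^7
= 2 + 8 + 16 + 128
= 154



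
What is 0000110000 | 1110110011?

OR: 1 when either bit is 1
  0000110000
| 1110110011
------------
  1110110011
Decimal: 48 | 947 = 947



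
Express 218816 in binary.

Using repeated division by 2:
218816 ÷ 2 = 109408 remainder 0
109408 ÷ 2 = 54704 remainder 0
54704 ÷ 2 = 27352 remainder 0
27352 ÷ 2 = 13676 remainder 0
13676 ÷ 2 = 6838 remainder 0
6838 ÷ 2 = 3419 remainder 0
3419 ÷ 2 = 1709 remainder 1
1709 ÷ 2 = 854 remainder 1
854 ÷ 2 = 427 remainder 0
427 ÷ 2 = 213 remainder 1
213 ÷ 2 = 106 remainder 1
106 ÷ 2 = 53 remainder 0
53 ÷ 2 = 26 remainder 1
26 ÷ 2 = 13 remainder 0
13 ÷ 2 = 6 remainder 1
6 ÷ 2 = 3 remainder 0
3 ÷ 2 = 1 remainder 1
1 ÷ 2 = 0 remainder 1
Reading remainders bottom to top: 110101011011000000



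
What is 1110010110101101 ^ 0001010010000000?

XOR: 1 when bits differ
  1110010110101101
^ 0001010010000000
------------------
  1111000100101101
Decimal: 58797 ^ 5248 = 61741



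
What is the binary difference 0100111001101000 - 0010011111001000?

Method 1 - Direct subtraction (column by column from the right: bit − bit − borrow-in; if negative, add 2 and borrow 1 from the next column):
borrow: 0100111100000000
        0100111001101000
-       0010011111001000
------------------------
        0010011010100000

Method 2 - Add two's complement:
Two's complement of 0010011111001000: invert → 1101100000110111, add 1 → 1101100000111000
  0100111001101000
+ 1101100000111000
------------------
 10010011010100000  (end carry out of the top bit = 1)
Discarding the end carry: 0010011010100000
Decimal check:
  0100111001101000 = 16384 + 2048 + 1024 + 512 + 64 + 32 + 8 = 20072
  0010011111001000 = 8192 + 1024 + 512 + 256 + 128 + 64 + 8 = 10184
  20072 - 10184 = 9888, and 0010011010100000 = 8192 + 1024 + 512 + 128 + 32 = 9888 ✓



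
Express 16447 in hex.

Using repeated division by 16 (digits 10–15 are A–F):
16447 ÷ 16 = 1027 remainder 15 (F)
1027 ÷ 16 = 64 remainder 3
64 ÷ 16 = 4 remainder 0
4 ÷ 16 = 0 remainder 4
Reading remainders bottom to top: 403F



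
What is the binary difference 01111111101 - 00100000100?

Method 1 - Direct subtraction (column by column from the right: bit − bit − borrow-in; if negative, add 2 and borrow 1 from the next column):
borrow: 00000000000
        01111111101
-       00100000100
-------------------
        01011111001

Method 2 - Add two's complement:
Two's complement of 00100000100: invert → 11011111011, add 1 → 11011111100
  01111111101
+ 11011111100
-------------
 101011111001  (end carry out of the top bit = 1)
Discarding the end carry: 01011111001
Decimal check:
  01111111101 = 512 + 256 + 128 + 64 + 32 + 16 + 8 + 4 + 1 = 1021
  00100000100 = 256 + 4 = 260
  1021 - 260 = 761, and 01011111001 = 512 + 128 + 64 + 32 + 16 + 8 + 1 = 761 ✓



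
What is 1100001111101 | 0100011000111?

OR: 1 when either bit is 1
  1100001111101
| 0100011000111
---------------
  1100011111111
Decimal: 6269 | 2247 = 6399



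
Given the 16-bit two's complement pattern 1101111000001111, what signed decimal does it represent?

Binary: 1101111000001111
Sign bit: 1 (negative)
Invert: 0010000111110000
Add 1:  0010000111110001
Magnitude: 0010000111110001 = 8192 + 256 + 128 + 64 + 32 + 16 + 1 = 8689
Value: -8689



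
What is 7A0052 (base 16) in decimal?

Expand by place value (powers of 16):
Digit values: A = 10
7A0052 = 7 × 16^5 + 10 × 16^4 + 0 × 16^3 + 0 × 16^2 + 5 × 16^1 + 2 × 16^0
= 7 × 1048576 + 10 × 65536 + 0 × 4096 + 0 × 256 + 5 × 16 + 2 × 1
= 7340032 + 655360 + 0 + 0 + 80 + 2
= 7995474



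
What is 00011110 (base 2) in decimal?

Sum of powers of 2 for each 1-bit:
2^1 + 2^2 + 2^3 + 2^4
= 2 + 4 + 8 + 16
= 30



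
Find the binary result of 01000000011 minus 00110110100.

Method 1 - Direct subtraction (column by column from the right: bit − bit − borrow-in; if negative, add 2 and borrow 1 from the next column):
borrow: 01111111000
        01000000011
-       00110110100
-------------------
        00001001111

Method 2 - Add two's complement:
Two's complement of 00110110100: invert → 11001001011, add 1 → 11001001100
  01000000011
+ 11001001100
-------------
 100001001111  (end carry out of the top bit = 1)
Discarding the end carry: 00001001111
Decimal check:
  01000000011 = 512 + 2 + 1 = 515
  00110110100 = 256 + 128 + 32 + 16 + 4 = 436
  515 - 436 = 79, and 00001001111 = 64 + 8 + 4 + 2 + 1 = 79 ✓



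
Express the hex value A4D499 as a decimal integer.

Expand by place value (powers of 16):
Digit values: A = 10, D = 13
A4D499 = 10 × 16^5 + 4 × 16^4 + 13 × 16^3 + 4 × 16^2 + 9 × 16^1 + 9 × 16^0
= 10 × 1048576 + 4 × 65536 + 13 × 4096 + 4 × 256 + 9 × 16 + 9 × 1
= 10485760 + 262144 + 53248 + 1024 + 144 + 9
= 10802329



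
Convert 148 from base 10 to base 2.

Using repeated division by 2:
148 ÷ 2 = 74 remainder 0
74 ÷ 2 = 37 remainder 0
37 ÷ 2 = 18 remainder 1
18 ÷ 2 = 9 remainder 0
9 ÷ 2 = 4 remainder 1
4 ÷ 2 = 2 remainder 0
2 ÷ 2 = 1 remainder 0
1 ÷ 2 = 0 remainder 1
Reading remainders bottom to top: 10010100



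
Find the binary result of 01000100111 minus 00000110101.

Method 1 - Direct subtraction (column by column from the right: bit − bit − borrow-in; if negative, add 2 and borrow 1 from the next column):
borrow: 01111100000
        01000100111
-       00000110101
-------------------
        00111110010

Method 2 - Add two's complement:
Two's complement of 00000110101: invert → 11111001010, add 1 → 11111001011
  01000100111
+ 11111001011
-------------
 100111110010  (end carry out of the top bit = 1)
Discarding the end carry: 00111110010
Decimal check:
  01000100111 = 512 + 32 + 4 + 2 + 1 = 551
  00000110101 = 32 + 16 + 4 + 1 = 53
  551 - 53 = 498, and 00111110010 = 256 + 128 + 64 + 32 + 16 + 2 = 498 ✓



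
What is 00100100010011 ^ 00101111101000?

XOR: 1 when bits differ
  00100100010011
^ 00101111101000
----------------
  00001011111011
Decimal: 2323 ^ 3048 = 763



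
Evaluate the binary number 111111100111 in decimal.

Sum of powers of 2 for each 1-bit:
2^0 + 2^1 + 2^2 + 2^5 + 2^6 + 2^7 + 2^8 + 2^9 + 2^10 + 2^11
= 1 + 2 + 4 + 32 + 64 + 128 + 256 + 512 + 1024 + 2048
= 4071



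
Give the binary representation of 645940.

Using repeated division by 2:
645940 ÷ 2 = 322970 remainder 0
322970 ÷ 2 = 161485 remainder 0
161485 ÷ 2 = 80742 remainder 1
80742 ÷ 2 = 40371 remainder 0
40371 ÷ 2 = 20185 remainder 1
20185 ÷ 2 = 10092 remainder 1
10092 ÷ 2 = 5046 remainder 0
5046 ÷ 2 = 2523 remainder 0
2523 ÷ 2 = 1261 remainder 1
1261 ÷ 2 = 630 remainder 1
630 ÷ 2 = 315 remainder 0
315 ÷ 2 = 157 remainder 1
157 ÷ 2 = 78 remainder 1
78 ÷ 2 = 39 remainder 0
39 ÷ 2 = 19 remainder 1
19 ÷ 2 = 9 remainder 1
9 ÷ 2 = 4 remainder 1
4 ÷ 2 = 2 remainder 0
2 ÷ 2 = 1 remainder 0
1 ÷ 2 = 0 remainder 1
Reading remainders bottom to top: 10011101101100110100



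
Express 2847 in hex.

Using repeated division by 16 (digits 10–15 are A–F):
2847 ÷ 16 = 177 remainder 15 (F)
177 ÷ 16 = 11 remainder 1
11 ÷ 16 = 0 remainder 11 (B)
Reading remainders bottom to top: B1F



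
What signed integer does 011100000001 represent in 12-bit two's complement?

Binary: 011100000001
Sign bit: 0 (non-negative)
Read directly as an unsigned value:
011100000001 = 1024 + 512 + 256 + 1 = 1793
Value: 1793



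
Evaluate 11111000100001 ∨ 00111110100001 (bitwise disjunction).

OR: 1 when either bit is 1
  11111000100001
| 00111110100001
----------------
  11111110100001
Decimal: 15905 | 4001 = 16289



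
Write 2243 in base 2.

Using repeated division by 2:
2243 ÷ 2 = 1121 remainder 1
1121 ÷ 2 = 560 remainder 1
560 ÷ 2 = 280 remainder 0
280 ÷ 2 = 140 remainder 0
140 ÷ 2 = 70 remainder 0
70 ÷ 2 = 35 remainder 0
35 ÷ 2 = 17 remainder 1
17 ÷ 2 = 8 remainder 1
8 ÷ 2 = 4 remainder 0
4 ÷ 2 = 2 remainder 0
2 ÷ 2 = 1 remainder 0
1 ÷ 2 = 0 remainder 1
Reading remainders bottom to top: 100011000011



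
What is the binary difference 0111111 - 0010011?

Method 1 - Direct subtraction (column by column from the right: bit − bit − borrow-in; if negative, add 2 and borrow 1 from the next column):
borrow: 0000000
        0111111
-       0010011
---------------
        0101100

Method 2 - Add two's complement:
Two's complement of 0010011: invert → 1101100, add 1 → 1101101
  0111111
+ 1101101
---------
 10101100  (end carry out of the top bit = 1)
Discarding the end carry: 0101100
Decimal check:
  0111111 = 32 + 16 + 8 + 4 + 2 + 1 = 63
  0010011 = 16 + 2 + 1 = 19
  63 - 19 = 44, and 0101100 = 32 + 8 + 4 = 44 ✓



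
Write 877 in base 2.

Using repeated division by 2:
877 ÷ 2 = 438 remainder 1
438 ÷ 2 = 219 remainder 0
219 ÷ 2 = 109 remainder 1
109 ÷ 2 = 54 remainder 1
54 ÷ 2 = 27 remainder 0
27 ÷ 2 = 13 remainder 1
13 ÷ 2 = 6 remainder 1
6 ÷ 2 = 3 remainder 0
3 ÷ 2 = 1 remainder 1
1 ÷ 2 = 0 remainder 1
Reading remainders bottom to top: 1101101101



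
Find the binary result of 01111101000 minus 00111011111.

Method 1 - Direct subtraction (column by column from the right: bit − bit − borrow-in; if negative, add 2 and borrow 1 from the next column):
borrow: 00000111110
        01111101000
-       00111011111
-------------------
        01000001001

Method 2 - Add two's complement:
Two's complement of 00111011111: invert → 11000100000, add 1 → 11000100001
  01111101000
+ 11000100001
-------------
 101000001001  (end carry out of the top bit = 1)
Discarding the end carry: 01000001001
Decimal check:
  01111101000 = 512 + 256 + 128 + 64 + 32 + 8 = 1000
  00111011111 = 256 + 128 + 64 + 16 + 8 + 4 + 2 + 1 = 479
  1000 - 479 = 521, and 01000001001 = 512 + 8 + 1 = 521 ✓



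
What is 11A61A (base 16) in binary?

Convert each hex digit to 4 bits:
  1 = 0001
  1 = 0001
  A = 1010
  6 = 0110
  1 = 0001
  A = 1010
Concatenate: 000100011010011000011010



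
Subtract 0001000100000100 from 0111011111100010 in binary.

Method 1 - Direct subtraction (column by column from the right: bit − bit − borrow-in; if negative, add 2 and borrow 1 from the next column):
borrow: 0000000000111000
        0111011111100010
-       0001000100000100
------------------------
        0110011011011110

Method 2 - Add two's complement:
Two's complement of 0001000100000100: invert → 1110111011111011, add 1 → 1110111011111100
  0111011111100010
+ 1110111011111100
------------------
 10110011011011110  (end carry out of the top bit = 1)
Discarding the end carry: 0110011011011110
Decimal check:
  0111011111100010 = 16384 + 8192 + 4096 + 1024 + 512 + 256 + 128 + 64 + 32 + 2 = 30690
  0001000100000100 = 4096 + 256 + 4 = 4356
  30690 - 4356 = 26334, and 0110011011011110 = 16384 + 8192 + 1024 + 512 + 128 + 64 + 16 + 8 + 4 + 2 = 26334 ✓



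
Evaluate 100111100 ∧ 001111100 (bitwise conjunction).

AND: 1 only when both bits are 1
  100111100
& 001111100
-----------
  000111100
Decimal: 316 & 124 = 60



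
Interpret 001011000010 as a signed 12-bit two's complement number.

Binary: 001011000010
Sign bit: 0 (non-negative)
Read directly as an unsigned value:
001011000010 = 512 + 128 + 64 + 2 = 706
Value: 706



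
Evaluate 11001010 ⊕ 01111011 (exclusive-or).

XOR: 1 when bits differ
  11001010
^ 01111011
----------
  10110001
Decimal: 202 ^ 123 = 177



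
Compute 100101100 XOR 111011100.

XOR: 1 when bits differ
  100101100
^ 111011100
-----------
  011110000
Decimal: 300 ^ 476 = 240



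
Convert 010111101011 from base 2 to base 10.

Sum of powers of 2 for each 1-bit:
2^0 + 2^1 + 2^3 + 2^5 + 2^6 + 2^7 + 2^8 + 2^10
= 1 + 2 + 8 + 32 + 64 + 128 + 256 + 1024
= 1515



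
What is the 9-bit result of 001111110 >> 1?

Original: 001111110 (decimal 126)
Shift right by 1 position
Drop the 1 low bit; fill with zero on the left
Result: 000111111 (decimal 63)
Equivalent: 126 >> 1 = 126 ÷ 2^1 = 63



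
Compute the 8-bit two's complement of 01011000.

Original: 01011000
Step 1 - Invert all bits: 10100111
Step 2 - Add 1: 10101000
Verification: 01011000 + 10101000 = 100000000; discarding the end carry (carry out of the top bit) leaves the 8-bit value 00000000, as required for x + (-x)



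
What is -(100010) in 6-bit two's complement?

Original (sign bit 1, negative): 100010
Step 1 - Invert all bits: 011101
Step 2 - Add 1: 011110
Verification: 100010 + 011110 = 1000000; discarding the end carry (carry out of the top bit) leaves the 6-bit value 000000, as required for x + (-x)



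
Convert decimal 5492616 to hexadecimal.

Using repeated division by 16 (digits 10–15 are A–F):
5492616 ÷ 16 = 343288 remainder 8
343288 ÷ 16 = 21455 remainder 8
21455 ÷ 16 = 1340 remainder 15 (F)
1340 ÷ 16 = 83 remainder 12 (C)
83 ÷ 16 = 5 remainder 3
5 ÷ 16 = 0 remainder 5
Reading remainders bottom to top: 53CF88



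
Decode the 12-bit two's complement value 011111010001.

Binary: 011111010001
Sign bit: 0 (non-negative)
Read directly as an unsigned value:
011111010001 = 1024 + 512 + 256 + 128 + 64 + 16 + 1 = 2001
Value: 2001



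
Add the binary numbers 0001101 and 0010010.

Add column by column from the right: bit + bit + carry-in; write the sum mod 2, carry 1 when the sum is 2 or 3.
carry:  0000000
        0001101
+       0010010
---------------
       00011111
(the carry out of the leftmost column, 0, becomes the leading bit)
Decimal check:
  0001101 = 8 + 4 + 1 = 13
  0010010 = 16 + 2 = 18
  13 + 18 = 31, and 00011111 = 16 + 8 + 4 + 2 + 1 = 31 ✓



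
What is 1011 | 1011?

OR: 1 when either bit is 1
  1011
| 1011
------
  1011
Decimal: 11 | 11 = 11



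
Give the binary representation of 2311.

Using repeated division by 2:
2311 ÷ 2 = 1155 remainder 1
1155 ÷ 2 = 577 remainder 1
577 ÷ 2 = 288 remainder 1
288 ÷ 2 = 144 remainder 0
144 ÷ 2 = 72 remainder 0
72 ÷ 2 = 36 remainder 0
36 ÷ 2 = 18 remainder 0
18 ÷ 2 = 9 remainder 0
9 ÷ 2 = 4 remainder 1
4 ÷ 2 = 2 remainder 0
2 ÷ 2 = 1 remainder 0
1 ÷ 2 = 0 remainder 1
Reading remainders bottom to top: 100100000111



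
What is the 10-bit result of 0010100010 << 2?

Original: 0010100010 (decimal 162)
Shift left by 2 positions
Append 2 zeros on the right
Result: 1010001000 (decimal 648)
Equivalent: 162 << 2 = 162 × 2^2 = 648



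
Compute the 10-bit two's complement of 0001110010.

Original: 0001110010
Step 1 - Invert all bits: 1110001101
Step 2 - Add 1: 1110001110
Verification: 0001110010 + 1110001110 = 10000000000; discarding the end carry (carry out of the top bit) leaves the 10-bit value 0000000000, as required for x + (-x)



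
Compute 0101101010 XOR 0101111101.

XOR: 1 when bits differ
  0101101010
^ 0101111101
------------
  0000010111
Decimal: 362 ^ 381 = 23



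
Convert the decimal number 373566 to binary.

Using repeated division by 2:
373566 ÷ 2 = 186783 remainder 0
186783 ÷ 2 = 93391 remainder 1
93391 ÷ 2 = 46695 remainder 1
46695 ÷ 2 = 23347 remainder 1
23347 ÷ 2 = 11673 remainder 1
11673 ÷ 2 = 5836 remainder 1
5836 ÷ 2 = 2918 remainder 0
2918 ÷ 2 = 1459 remainder 0
1459 ÷ 2 = 729 remainder 1
729 ÷ 2 = 364 remainder 1
364 ÷ 2 = 182 remainder 0
182 ÷ 2 = 91 remainder 0
91 ÷ 2 = 45 remainder 1
45 ÷ 2 = 22 remainder 1
22 ÷ 2 = 11 remainder 0
11 ÷ 2 = 5 remainder 1
5 ÷ 2 = 2 remainder 1
2 ÷ 2 = 1 remainder 0
1 ÷ 2 = 0 remainder 1
Reading remainders bottom to top: 1011011001100111110



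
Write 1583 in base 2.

Using repeated division by 2:
1583 ÷ 2 = 791 remainder 1
791 ÷ 2 = 395 remainder 1
395 ÷ 2 = 197 remainder 1
197 ÷ 2 = 98 remainder 1
98 ÷ 2 = 49 remainder 0
49 ÷ 2 = 24 remainder 1
24 ÷ 2 = 12 remainder 0
12 ÷ 2 = 6 remainder 0
6 ÷ 2 = 3 remainder 0
3 ÷ 2 = 1 remainder 1
1 ÷ 2 = 0 remainder 1
Reading remainders bottom to top: 11000101111



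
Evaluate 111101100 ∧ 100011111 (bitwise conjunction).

AND: 1 only when both bits are 1
  111101100
& 100011111
-----------
  100001100
Decimal: 492 & 287 = 268



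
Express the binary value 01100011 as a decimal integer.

Sum of powers of 2 for each 1-bit:
2^0 + 2^1 + 2^5 + 2^6
= 1 + 2 + 32 + 64
= 99



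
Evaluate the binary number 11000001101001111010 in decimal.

Sum of powers of 2 for each 1-bit:
2^1 + 2^3 + 2^4 + 2^5 + 2^6 + 2^9 + 2^11 + 2^12 + 2^18 + 2^19
= 2 + 8 + 16 + 32 + 64 + 512 + 2048 + 4096 + 262144 + 524288
= 793210



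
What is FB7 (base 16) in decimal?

Expand by place value (powers of 16):
Digit values: F = 15, B = 11
FB7 = 15 × 16^2 + 11 × 16^1 + 7 × 16^0
= 15 × 256 + 11 × 16 + 7 × 1
= 3840 + 176 + 7
= 4023



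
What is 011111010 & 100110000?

AND: 1 only when both bits are 1
  011111010
& 100110000
-----------
  000110000
Decimal: 250 & 304 = 48



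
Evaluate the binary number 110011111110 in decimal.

Sum of powers of 2 for each 1-bit:
2^1 + 2^2 + 2^3 + 2^4 + 2^5 + 2^6 + 2^7 + 2^10 + 2^11
= 2 + 4 + 8 + 16 + 32 + 64 + 128 + 1024 + 2048
= 3326



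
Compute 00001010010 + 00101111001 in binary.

Add column by column from the right: bit + bit + carry-in; write the sum mod 2, carry 1 when the sum is 2 or 3.
carry:  00011100000
        00001010010
+       00101111001
-------------------
       000111001011
(the carry out of the leftmost column, 0, becomes the leading bit)
Decimal check:
  00001010010 = 64 + 16 + 2 = 82
  00101111001 = 256 + 64 + 32 + 16 + 8 + 1 = 377
  82 + 377 = 459, and 000111001011 = 256 + 128 + 64 + 8 + 2 + 1 = 459 ✓



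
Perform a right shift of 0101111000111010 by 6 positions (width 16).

Original: 0101111000111010 (decimal 24122)
Shift right by 6 positions
Drop the 6 low bits; fill with zeros on the left
Result: 0000000101111000 (decimal 376)
Equivalent: 24122 >> 6 = 24122 ÷ 2^6 = 376



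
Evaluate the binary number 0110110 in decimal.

Sum of powers of 2 for each 1-bit:
2^1 + 2^2 + 2^4 + 2^5
= 2 + 4 + 16 + 32
= 54



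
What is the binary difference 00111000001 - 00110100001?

Method 1 - Direct subtraction (column by column from the right: bit − bit − borrow-in; if negative, add 2 and borrow 1 from the next column):
borrow: 00001000000
        00111000001
-       00110100001
-------------------
        00000100000

Method 2 - Add two's complement:
Two's complement of 00110100001: invert → 11001011110, add 1 → 11001011111
  00111000001
+ 11001011111
-------------
 100000100000  (end carry out of the top bit = 1)
Discarding the end carry: 00000100000
Decimal check:
  00111000001 = 256 + 128 + 64 + 1 = 449
  00110100001 = 256 + 128 + 32 + 1 = 417
  449 - 417 = 32, and 00000100000 = 32 ✓



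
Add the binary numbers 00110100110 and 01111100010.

Add column by column from the right: bit + bit + carry-in; write the sum mod 2, carry 1 when the sum is 2 or 3.
carry:  11111001100
        00110100110
+       01111100010
-------------------
       010110001000
(the carry out of the leftmost column, 0, becomes the leading bit)
Decimal check:
  00110100110 = 256 + 128 + 32 + 4 + 2 = 422
  01111100010 = 512 + 256 + 128 + 64 + 32 + 2 = 994
  422 + 994 = 1416, and 010110001000 = 1024 + 256 + 128 + 8 = 1416 ✓



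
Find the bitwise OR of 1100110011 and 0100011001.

OR: 1 when either bit is 1
  1100110011
| 0100011001
------------
  1100111011
Decimal: 819 | 281 = 827



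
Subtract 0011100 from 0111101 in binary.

Method 1 - Direct subtraction (column by column from the right: bit − bit − borrow-in; if negative, add 2 and borrow 1 from the next column):
borrow: 0000000
        0111101
-       0011100
---------------
        0100001

Method 2 - Add two's complement:
Two's complement of 0011100: invert → 1100011, add 1 → 1100100
  0111101
+ 1100100
---------
 10100001  (end carry out of the top bit = 1)
Discarding the end carry: 0100001
Decimal check:
  0111101 = 32 + 16 + 8 + 4 + 1 = 61
  0011100 = 16 + 8 + 4 = 28
  61 - 28 = 33, and 0100001 = 32 + 1 = 33 ✓



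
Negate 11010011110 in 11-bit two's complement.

Original (sign bit 1, negative): 11010011110
Step 1 - Invert all bits: 00101100001
Step 2 - Add 1: 00101100010
Verification: 11010011110 + 00101100010 = 100000000000; discarding the end carry (carry out of the top bit) leaves the 11-bit value 00000000000, as required for x + (-x)



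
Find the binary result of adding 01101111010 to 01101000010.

Add column by column from the right: bit + bit + carry-in; write the sum mod 2, carry 1 when the sum is 2 or 3.
carry:  11010000100
        01101111010
+       01101000010
-------------------
       011010111100
(the carry out of the leftmost column, 0, becomes the leading bit)
Decimal check:
  01101111010 = 512 + 256 + 64 + 32 + 16 + 8 + 2 = 890
  01101000010 = 512 + 256 + 64 + 2 = 834
  890 + 834 = 1724, and 011010111100 = 1024 + 512 + 128 + 32 + 16 + 8 + 4 = 1724 ✓



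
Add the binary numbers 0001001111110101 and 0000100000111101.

Add column by column from the right: bit + bit + carry-in; write the sum mod 2, carry 1 when the sum is 2 or 3.
carry:  0000011111111010
        0001001111110101
+       0000100000111101
------------------------
       00001110000110010
(the carry out of the leftmost column, 0, becomes the leading bit)
Decimal check:
  0001001111110101 = 4096 + 512 + 256 + 128 + 64 + 32 + 16 + 4 + 1 = 5109
  0000100000111101 = 2048 + 32 + 16 + 8 + 4 + 1 = 2109
  5109 + 2109 = 7218, and 00001110000110010 = 4096 + 2048 + 1024 + 32 + 16 + 2 = 7218 ✓



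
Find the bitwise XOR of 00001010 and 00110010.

XOR: 1 when bits differ
  00001010
^ 00110010
----------
  00111000
Decimal: 10 ^ 50 = 56



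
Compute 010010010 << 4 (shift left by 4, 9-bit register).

Original: 010010010 (decimal 146)
Shift left by 4 positions
Append 4 zeros on the right and drop the 4 high bits that overflow the 9-bit width
Result: 100100000 (decimal 288)
Equivalent: 146 << 4 = 146 × 2^4 = 2336, truncated to 9 bits = 288



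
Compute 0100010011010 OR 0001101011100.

OR: 1 when either bit is 1
  0100010011010
| 0001101011100
---------------
  0101111011110
Decimal: 2202 | 860 = 3038



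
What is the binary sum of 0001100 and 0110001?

Add column by column from the right: bit + bit + carry-in; write the sum mod 2, carry 1 when the sum is 2 or 3.
carry:  0000000
        0001100
+       0110001
---------------
       00111101
(the carry out of the leftmost column, 0, becomes the leading bit)
Decimal check:
  0001100 = 8 + 4 = 12
  0110001 = 32 + 16 + 1 = 49
  12 + 49 = 61, and 00111101 = 32 + 16 + 8 + 4 + 1 = 61 ✓



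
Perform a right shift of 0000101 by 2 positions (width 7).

Original: 0000101 (decimal 5)
Shift right by 2 positions
Drop the 2 low bits; fill with zeros on the left
Result: 0000001 (decimal 1)
Equivalent: 5 >> 2 = 5 ÷ 2^2 = 1



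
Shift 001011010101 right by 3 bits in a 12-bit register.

Original: 001011010101 (decimal 725)
Shift right by 3 positions
Drop the 3 low bits; fill with zeros on the left
Result: 000001011010 (decimal 90)
Equivalent: 725 >> 3 = 725 ÷ 2^3 = 90



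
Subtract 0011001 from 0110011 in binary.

Method 1 - Direct subtraction (column by column from the right: bit − bit − borrow-in; if negative, add 2 and borrow 1 from the next column):
borrow: 0110000
        0110011
-       0011001
---------------
        0011010

Method 2 - Add two's complement:
Two's complement of 0011001: invert → 1100110, add 1 → 1100111
  0110011
+ 1100111
---------
 10011010  (end carry out of the top bit = 1)
Discarding the end carry: 0011010
Decimal check:
  0110011 = 32 + 16 + 2 + 1 = 51
  0011001 = 16 + 8 + 1 = 25
  51 - 25 = 26, and 0011010 = 16 + 8 + 2 = 26 ✓



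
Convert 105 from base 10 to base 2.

Using repeated division by 2:
105 ÷ 2 = 52 remainder 1
52 ÷ 2 = 26 remainder 0
26 ÷ 2 = 13 remainder 0
13 ÷ 2 = 6 remainder 1
6 ÷ 2 = 3 remainder 0
3 ÷ 2 = 1 remainder 1
1 ÷ 2 = 0 remainder 1
Reading remainders bottom to top: 1101001



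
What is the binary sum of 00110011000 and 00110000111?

Add column by column from the right: bit + bit + carry-in; write the sum mod 2, carry 1 when the sum is 2 or 3.
carry:  01100000000
        00110011000
+       00110000111
-------------------
       001100011111
(the carry out of the leftmost column, 0, becomes the leading bit)
Decimal check:
  00110011000 = 256 + 128 + 16 + 8 = 408
  00110000111 = 256 + 128 + 4 + 2 + 1 = 391
  408 + 391 = 799, and 001100011111 = 512 + 256 + 16 + 8 + 4 + 2 + 1 = 799 ✓



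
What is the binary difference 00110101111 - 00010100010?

Method 1 - Direct subtraction (column by column from the right: bit − bit − borrow-in; if negative, add 2 and borrow 1 from the next column):
borrow: 00000000000
        00110101111
-       00010100010
-------------------
        00100001101

Method 2 - Add two's complement:
Two's complement of 00010100010: invert → 11101011101, add 1 → 11101011110
  00110101111
+ 11101011110
-------------
 100100001101  (end carry out of the top bit = 1)
Discarding the end carry: 00100001101
Decimal check:
  00110101111 = 256 + 128 + 32 + 8 + 4 + 2 + 1 = 431
  00010100010 = 128 + 32 + 2 = 162
  431 - 162 = 269, and 00100001101 = 256 + 8 + 4 + 1 = 269 ✓



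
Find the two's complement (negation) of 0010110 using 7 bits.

Original: 0010110
Step 1 - Invert all bits: 1101001
Step 2 - Add 1: 1101010
Verification: 0010110 + 1101010 = 10000000; discarding the end carry (carry out of the top bit) leaves the 7-bit value 0000000, as required for x + (-x)



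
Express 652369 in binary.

Using repeated division by 2:
652369 ÷ 2 = 326184 remainder 1
326184 ÷ 2 = 163092 remainder 0
163092 ÷ 2 = 81546 remainder 0
81546 ÷ 2 = 40773 remainder 0
40773 ÷ 2 = 20386 remainder 1
20386 ÷ 2 = 10193 remainder 0
10193 ÷ 2 = 5096 remainder 1
5096 ÷ 2 = 2548 remainder 0
2548 ÷ 2 = 1274 remainder 0
1274 ÷ 2 = 637 remainder 0
637 ÷ 2 = 318 remainder 1
318 ÷ 2 = 159 remainder 0
159 ÷ 2 = 79 remainder 1
79 ÷ 2 = 39 remainder 1
39 ÷ 2 = 19 remainder 1
19 ÷ 2 = 9 remainder 1
9 ÷ 2 = 4 remainder 1
4 ÷ 2 = 2 remainder 0
2 ÷ 2 = 1 remainder 0
1 ÷ 2 = 0 remainder 1
Reading remainders bottom to top: 10011111010001010001



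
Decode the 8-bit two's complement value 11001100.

Binary: 11001100
Sign bit: 1 (negative)
Invert: 00110011
Add 1:  00110100
Magnitude: 00110100 = 32 + 16 + 4 = 52
Value: -52



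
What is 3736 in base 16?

Using repeated division by 16 (digits 10–15 are A–F):
3736 ÷ 16 = 233 remainder 8
233 ÷ 16 = 14 remainder 9
14 ÷ 16 = 0 remainder 14 (E)
Reading remainders bottom to top: E98



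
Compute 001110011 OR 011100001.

OR: 1 when either bit is 1
  001110011
| 011100001
-----------
  011110011
Decimal: 115 | 225 = 243



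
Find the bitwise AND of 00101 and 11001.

AND: 1 only when both bits are 1
  00101
& 11001
-------
  00001
Decimal: 5 & 25 = 1



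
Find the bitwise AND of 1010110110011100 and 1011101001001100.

AND: 1 only when both bits are 1
  1010110110011100
& 1011101001001100
------------------
  1010100000001100
Decimal: 44444 & 47692 = 43020



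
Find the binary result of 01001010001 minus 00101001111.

Method 1 - Direct subtraction (column by column from the right: bit − bit − borrow-in; if negative, add 2 and borrow 1 from the next column):
borrow: 01000011100
        01001010001
-       00101001111
-------------------
        00100000010

Method 2 - Add two's complement:
Two's complement of 00101001111: invert → 11010110000, add 1 → 11010110001
  01001010001
+ 11010110001
-------------
 100100000010  (end carry out of the top bit = 1)
Discarding the end carry: 00100000010
Decimal check:
  01001010001 = 512 + 64 + 16 + 1 = 593
  00101001111 = 256 + 64 + 8 + 4 + 2 + 1 = 335
  593 - 335 = 258, and 00100000010 = 256 + 2 = 258 ✓



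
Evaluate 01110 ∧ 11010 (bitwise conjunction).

AND: 1 only when both bits are 1
  01110
& 11010
-------
  01010
Decimal: 14 & 26 = 10



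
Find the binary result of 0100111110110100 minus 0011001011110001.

Method 1 - Direct subtraction (column by column from the right: bit − bit − borrow-in; if negative, add 2 and borrow 1 from the next column):
borrow: 0110000110000110
        0100111110110100
-       0011001011110001
------------------------
        0001110011000011

Method 2 - Add two's complement:
Two's complement of 0011001011110001: invert → 1100110100001110, add 1 → 1100110100001111
  0100111110110100
+ 1100110100001111
------------------
 10001110011000011  (end carry out of the top bit = 1)
Discarding the end carry: 0001110011000011
Decimal check:
  0100111110110100 = 16384 + 2048 + 1024 + 512 + 256 + 128 + 32 + 16 + 4 = 20404
  0011001011110001 = 8192 + 4096 + 512 + 128 + 64 + 32 + 16 + 1 = 13041
  20404 - 13041 = 7363, and 0001110011000011 = 4096 + 2048 + 1024 + 128 + 64 + 2 + 1 = 7363 ✓



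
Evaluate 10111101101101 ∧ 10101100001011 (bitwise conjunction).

AND: 1 only when both bits are 1
  10111101101101
& 10101100001011
----------------
  10101100001001
Decimal: 12141 & 11019 = 11017



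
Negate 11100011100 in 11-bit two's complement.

Original (sign bit 1, negative): 11100011100
Step 1 - Invert all bits: 00011100011
Step 2 - Add 1: 00011100100
Verification: 11100011100 + 00011100100 = 100000000000; discarding the end carry (carry out of the top bit) leaves the 11-bit value 00000000000, as required for x + (-x)



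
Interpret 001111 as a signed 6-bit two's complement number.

Binary: 001111
Sign bit: 0 (non-negative)
Read directly as an unsigned value:
001111 = 8 + 4 + 2 + 1 = 15
Value: 15



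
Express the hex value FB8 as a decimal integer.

Expand by place value (powers of 16):
Digit values: F = 15, B = 11
FB8 = 15 × 16^2 + 11 × 16^1 + 8 × 16^0
= 15 × 256 + 11 × 16 + 8 × 1
= 3840 + 176 + 8
= 4024



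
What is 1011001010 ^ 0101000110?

XOR: 1 when bits differ
  1011001010
^ 0101000110
------------
  1110001100
Decimal: 714 ^ 326 = 908



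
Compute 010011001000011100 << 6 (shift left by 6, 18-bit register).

Original: 010011001000011100 (decimal 78364)
Shift left by 6 positions
Append 6 zeros on the right and drop the 6 high bits that overflow the 18-bit width
Result: 001000011100000000 (decimal 34560)
Equivalent: 78364 << 6 = 78364 × 2^6 = 5015296, truncated to 18 bits = 34560



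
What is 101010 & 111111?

AND: 1 only when both bits are 1
  101010
& 111111
--------
  101010
Decimal: 42 & 63 = 42



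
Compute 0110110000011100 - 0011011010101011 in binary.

Method 1 - Direct subtraction (column by column from the right: bit − bit − borrow-in; if negative, add 2 and borrow 1 from the next column):
borrow: 0110111111000110
        0110110000011100
-       0011011010101011
------------------------
        0011010101110001

Method 2 - Add two's complement:
Two's complement of 0011011010101011: invert → 1100100101010100, add 1 → 1100100101010101
  0110110000011100
+ 1100100101010101
------------------
 10011010101110001  (end carry out of the top bit = 1)
Discarding the end carry: 0011010101110001
Decimal check:
  0110110000011100 = 16384 + 8192 + 2048 + 1024 + 16 + 8 + 4 = 27676
  0011011010101011 = 8192 + 4096 + 1024 + 512 + 128 + 32 + 8 + 2 + 1 = 13995
  27676 - 13995 = 13681, and 0011010101110001 = 8192 + 4096 + 1024 + 256 + 64 + 32 + 16 + 1 = 13681 ✓



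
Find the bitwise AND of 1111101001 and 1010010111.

AND: 1 only when both bits are 1
  1111101001
& 1010010111
------------
  1010000001
Decimal: 1001 & 663 = 641



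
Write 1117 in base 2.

Using repeated division by 2:
1117 ÷ 2 = 558 remainder 1
558 ÷ 2 = 279 remainder 0
279 ÷ 2 = 139 remainder 1
139 ÷ 2 = 69 remainder 1
69 ÷ 2 = 34 remainder 1
34 ÷ 2 = 17 remainder 0
17 ÷ 2 = 8 remainder 1
8 ÷ 2 = 4 remainder 0
4 ÷ 2 = 2 remainder 0
2 ÷ 2 = 1 remainder 0
1 ÷ 2 = 0 remainder 1
Reading remainders bottom to top: 10001011101



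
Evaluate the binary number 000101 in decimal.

Sum of powers of 2 for each 1-bit:
2^0 + 2^2
= 1 + 4
= 5



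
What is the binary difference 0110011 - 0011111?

Method 1 - Direct subtraction (column by column from the right: bit − bit − borrow-in; if negative, add 2 and borrow 1 from the next column):
borrow: 0111000
        0110011
-       0011111
---------------
        0010100

Method 2 - Add two's complement:
Two's complement of 0011111: invert → 1100000, add 1 → 1100001
  0110011
+ 1100001
---------
 10010100  (end carry out of the top bit = 1)
Discarding the end carry: 0010100
Decimal check:
  0110011 = 32 + 16 + 2 + 1 = 51
  0011111 = 16 + 8 + 4 + 2 + 1 = 31
  51 - 31 = 20, and 0010100 = 16 + 4 = 20 ✓

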